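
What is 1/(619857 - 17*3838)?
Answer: 1/554611 ≈ 1.8031e-6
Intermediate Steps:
1/(619857 - 17*3838) = 1/(619857 - 65246) = 1/554611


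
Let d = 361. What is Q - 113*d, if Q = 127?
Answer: -40666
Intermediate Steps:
Q - 113*d = 127 - 113*361 = 127 - 40793 = -40666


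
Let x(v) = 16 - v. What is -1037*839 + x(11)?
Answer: -870038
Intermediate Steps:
-1037*839 + x(11) = -1037*839 + (16 - 1*11) = -870043 + (16 - 11) = -870043 + 5 = -870038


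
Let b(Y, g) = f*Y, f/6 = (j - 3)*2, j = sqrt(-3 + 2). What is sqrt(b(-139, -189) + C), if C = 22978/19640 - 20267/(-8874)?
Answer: sqrt(264068309521832245 - 87962057348662800*I)/7261890 ≈ 71.713 - 11.63*I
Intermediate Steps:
j = I (j = sqrt(-1) = I ≈ 1.0*I)
f = -36 + 12*I (f = 6*((I - 3)*2) = 6*((-3 + I)*2) = 6*(-6 + 2*I) = -36 + 12*I ≈ -36.0 + 12.0*I)
C = 150487663/43571340 (C = 22978*(1/19640) - 20267*(-1/8874) = 11489/9820 + 20267/8874 = 150487663/43571340 ≈ 3.4538)
b(Y, g) = Y*(-36 + 12*I) (b(Y, g) = (-36 + 12*I)*Y = Y*(-36 + 12*I))
sqrt(b(-139, -189) + C) = sqrt(12*(-139)*(-3 + I) + 150487663/43571340) = sqrt((5004 - 1668*I) + 150487663/43571340) = sqrt(218181473023/43571340 - 1668*I)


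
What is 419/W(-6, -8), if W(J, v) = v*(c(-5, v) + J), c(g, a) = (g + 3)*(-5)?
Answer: -419/32 ≈ -13.094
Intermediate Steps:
c(g, a) = -15 - 5*g (c(g, a) = (3 + g)*(-5) = -15 - 5*g)
W(J, v) = v*(10 + J) (W(J, v) = v*((-15 - 5*(-5)) + J) = v*((-15 + 25) + J) = v*(10 + J))
419/W(-6, -8) = 419/((-8*(10 - 6))) = 419/((-8*4)) = 419/(-32) = 419*(-1/32) = -419/32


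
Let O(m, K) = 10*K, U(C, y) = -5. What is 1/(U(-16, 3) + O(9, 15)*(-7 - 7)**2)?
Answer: 1/29395 ≈ 3.4019e-5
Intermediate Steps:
1/(U(-16, 3) + O(9, 15)*(-7 - 7)**2) = 1/(-5 + (10*15)*(-7 - 7)**2) = 1/(-5 + 150*(-14)**2) = 1/(-5 + 150*196) = 1/(-5 + 29400) = 1/29395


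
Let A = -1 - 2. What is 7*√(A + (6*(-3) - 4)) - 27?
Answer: -27 + 35*I ≈ -27.0 + 35.0*I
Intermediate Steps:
A = -3
7*√(A + (6*(-3) - 4)) - 27 = 7*√(-3 + (6*(-3) - 4)) - 27 = 7*√(-3 + (-18 - 4)) - 27 = 7*√(-3 - 22) - 27 = 7*√(-25) - 27 = 7*(5*I) - 27 = 35*I - 27 = -27 + 35*I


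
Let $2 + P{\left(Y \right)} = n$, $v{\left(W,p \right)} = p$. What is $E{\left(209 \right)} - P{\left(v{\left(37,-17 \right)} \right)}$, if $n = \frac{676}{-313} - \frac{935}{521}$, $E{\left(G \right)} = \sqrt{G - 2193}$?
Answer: $\frac{970997}{163073} + 8 i \sqrt{31} \approx 5.9544 + 44.542 i$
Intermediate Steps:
$E{\left(G \right)} = \sqrt{-2193 + G}$
$n = - \frac{644851}{163073}$ ($n = 676 \left(- \frac{1}{313}\right) - \frac{935}{521} = - \frac{676}{313} - \frac{935}{521} = - \frac{644851}{163073} \approx -3.9544$)
$P{\left(Y \right)} = - \frac{970997}{163073}$ ($P{\left(Y \right)} = -2 - \frac{644851}{163073} = - \frac{970997}{163073}$)
$E{\left(209 \right)} - P{\left(v{\left(37,-17 \right)} \right)} = \sqrt{-2193 + 209} - - \frac{970997}{163073} = \sqrt{-1984} + \frac{970997}{163073} = 8 i \sqrt{31} + \frac{970997}{163073} = \frac{970997}{163073} + 8 i \sqrt{31}$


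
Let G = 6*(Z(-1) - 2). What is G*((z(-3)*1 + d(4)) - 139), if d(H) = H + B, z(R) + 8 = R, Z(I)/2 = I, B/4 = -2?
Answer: 3696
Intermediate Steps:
B = -8 (B = 4*(-2) = -8)
Z(I) = 2*I
z(R) = -8 + R
G = -24 (G = 6*(2*(-1) - 2) = 6*(-2 - 2) = 6*(-4) = -24)
d(H) = -8 + H (d(H) = H - 8 = -8 + H)
G*((z(-3)*1 + d(4)) - 139) = -24*(((-8 - 3)*1 + (-8 + 4)) - 139) = -24*((-11*1 - 4) - 139) = -24*((-11 - 4) - 139) = -24*(-15 - 139) = -24*(-154) = 3696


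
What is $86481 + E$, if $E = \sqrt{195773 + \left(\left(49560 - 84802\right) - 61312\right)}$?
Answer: $86481 + \sqrt{99219} \approx 86796.0$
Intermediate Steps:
$E = \sqrt{99219}$ ($E = \sqrt{195773 - 96554} = \sqrt{99219} \approx 314.99$)
$86481 + E = 86481 + \sqrt{99219}$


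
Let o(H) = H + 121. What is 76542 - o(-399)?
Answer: 76820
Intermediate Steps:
o(H) = 121 + H
76542 - o(-399) = 76542 - (121 - 399) = 76542 - 1*(-278) = 76542 + 278 = 76820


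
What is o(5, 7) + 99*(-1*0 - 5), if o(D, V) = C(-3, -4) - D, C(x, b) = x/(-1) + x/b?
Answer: -1985/4 ≈ -496.25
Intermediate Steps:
C(x, b) = -x + x/b (C(x, b) = x*(-1) + x/b = -x + x/b)
o(D, V) = 15/4 - D (o(D, V) = (-1*(-3) - 3/(-4)) - D = (3 - 3*(-¼)) - D = (3 + ¾) - D = 15/4 - D)
o(5, 7) + 99*(-1*0 - 5) = (15/4 - 1*5) + 99*(-1*0 - 5) = (15/4 - 5) + 99*(0 - 5) = -5/4 + 99*(-5) = -5/4 - 495 = -1985/4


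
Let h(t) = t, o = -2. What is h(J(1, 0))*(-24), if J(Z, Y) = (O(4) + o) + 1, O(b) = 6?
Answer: -120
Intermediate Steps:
J(Z, Y) = 5 (J(Z, Y) = (6 - 2) + 1 = 4 + 1 = 5)
h(J(1, 0))*(-24) = 5*(-24) = -120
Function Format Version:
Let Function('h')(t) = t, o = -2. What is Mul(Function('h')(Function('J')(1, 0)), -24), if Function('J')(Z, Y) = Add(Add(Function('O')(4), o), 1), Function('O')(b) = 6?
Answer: -120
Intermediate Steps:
Function('J')(Z, Y) = 5 (Function('J')(Z, Y) = Add(Add(6, -2), 1) = Add(4, 1) = 5)
Mul(Function('h')(Function('J')(1, 0)), -24) = Mul(5, -24) = -120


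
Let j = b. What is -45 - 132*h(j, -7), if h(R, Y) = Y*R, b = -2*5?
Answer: -9285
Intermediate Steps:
b = -10
j = -10
h(R, Y) = R*Y
-45 - 132*h(j, -7) = -45 - (-1320)*(-7) = -45 - 132*70 = -45 - 9240 = -9285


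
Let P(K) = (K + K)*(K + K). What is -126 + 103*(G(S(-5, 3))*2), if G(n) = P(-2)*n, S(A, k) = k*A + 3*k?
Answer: -19902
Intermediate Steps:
S(A, k) = 3*k + A*k (S(A, k) = A*k + 3*k = 3*k + A*k)
P(K) = 4*K² (P(K) = (2*K)*(2*K) = 4*K²)
G(n) = 16*n (G(n) = (4*(-2)²)*n = (4*4)*n = 16*n)
-126 + 103*(G(S(-5, 3))*2) = -126 + 103*((16*(3*(3 - 5)))*2) = -126 + 103*((16*(3*(-2)))*2) = -126 + 103*((16*(-6))*2) = -126 + 103*(-96*2) = -126 + 103*(-192) = -126 - 19776 = -19902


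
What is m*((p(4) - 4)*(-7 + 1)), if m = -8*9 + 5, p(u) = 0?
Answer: -1608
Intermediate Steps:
m = -67 (m = -72 + 5 = -67)
m*((p(4) - 4)*(-7 + 1)) = -67*(0 - 4)*(-7 + 1) = -(-268)*(-6) = -67*24 = -1608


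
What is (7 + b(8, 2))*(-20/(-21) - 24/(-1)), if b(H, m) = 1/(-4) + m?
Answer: 655/3 ≈ 218.33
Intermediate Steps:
b(H, m) = -1/4 + m
(7 + b(8, 2))*(-20/(-21) - 24/(-1)) = (7 + (-1/4 + 2))*(-20/(-21) - 24/(-1)) = (7 + 7/4)*(-20*(-1/21) - 24*(-1)) = 35*(20/21 + 24)/4 = (35/4)*(524/21) = 655/3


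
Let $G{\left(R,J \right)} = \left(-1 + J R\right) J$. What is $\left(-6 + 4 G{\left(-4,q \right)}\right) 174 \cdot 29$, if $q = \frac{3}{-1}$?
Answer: $-696348$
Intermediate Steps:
$q = -3$ ($q = 3 \left(-1\right) = -3$)
$G{\left(R,J \right)} = J \left(-1 + J R\right)$
$\left(-6 + 4 G{\left(-4,q \right)}\right) 174 \cdot 29 = \left(-6 + 4 \left(- 3 \left(-1 - -12\right)\right)\right) 174 \cdot 29 = \left(-6 + 4 \left(- 3 \left(-1 + 12\right)\right)\right) 174 \cdot 29 = \left(-6 + 4 \left(\left(-3\right) 11\right)\right) 174 \cdot 29 = \left(-6 + 4 \left(-33\right)\right) 174 \cdot 29 = \left(-6 - 132\right) 174 \cdot 29 = \left(-138\right) 174 \cdot 29 = \left(-24012\right) 29 = -696348$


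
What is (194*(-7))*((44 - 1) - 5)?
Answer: -51604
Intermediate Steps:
(194*(-7))*((44 - 1) - 5) = -1358*(43 - 5) = -1358*38 = -51604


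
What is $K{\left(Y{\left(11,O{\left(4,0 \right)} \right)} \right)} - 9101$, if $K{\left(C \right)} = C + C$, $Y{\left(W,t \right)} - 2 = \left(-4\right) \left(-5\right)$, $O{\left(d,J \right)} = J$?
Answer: $-9057$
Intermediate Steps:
$Y{\left(W,t \right)} = 22$ ($Y{\left(W,t \right)} = 2 - -20 = 2 + 20 = 22$)
$K{\left(C \right)} = 2 C$
$K{\left(Y{\left(11,O{\left(4,0 \right)} \right)} \right)} - 9101 = 2 \cdot 22 - 9101 = 44 - 9101 = -9057$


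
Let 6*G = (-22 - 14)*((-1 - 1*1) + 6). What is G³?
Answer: -13824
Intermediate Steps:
G = -24 (G = ((-22 - 14)*((-1 - 1*1) + 6))/6 = (-36*((-1 - 1) + 6))/6 = (-36*(-2 + 6))/6 = (-36*4)/6 = (⅙)*(-144) = -24)
G³ = (-24)³ = -13824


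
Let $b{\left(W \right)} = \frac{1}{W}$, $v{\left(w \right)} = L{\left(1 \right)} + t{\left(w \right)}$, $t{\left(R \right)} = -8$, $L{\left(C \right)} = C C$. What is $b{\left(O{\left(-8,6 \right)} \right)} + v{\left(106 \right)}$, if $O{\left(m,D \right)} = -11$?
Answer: $- \frac{78}{11} \approx -7.0909$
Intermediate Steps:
$L{\left(C \right)} = C^{2}$
$v{\left(w \right)} = -7$ ($v{\left(w \right)} = 1^{2} - 8 = 1 - 8 = -7$)
$b{\left(O{\left(-8,6 \right)} \right)} + v{\left(106 \right)} = \frac{1}{-11} - 7 = - \frac{1}{11} - 7 = - \frac{78}{11}$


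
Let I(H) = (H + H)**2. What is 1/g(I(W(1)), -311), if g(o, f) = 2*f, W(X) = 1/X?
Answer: -1/622 ≈ -0.0016077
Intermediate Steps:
I(H) = 4*H**2 (I(H) = (2*H)**2 = 4*H**2)
1/g(I(W(1)), -311) = 1/(2*(-311)) = 1/(-622) = -1/622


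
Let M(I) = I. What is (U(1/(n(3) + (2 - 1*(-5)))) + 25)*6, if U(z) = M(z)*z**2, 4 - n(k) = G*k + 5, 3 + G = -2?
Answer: 463052/3087 ≈ 150.00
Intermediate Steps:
G = -5 (G = -3 - 2 = -5)
n(k) = -1 + 5*k (n(k) = 4 - (-5*k + 5) = 4 - (5 - 5*k) = 4 + (-5 + 5*k) = -1 + 5*k)
U(z) = z**3 (U(z) = z*z**2 = z**3)
(U(1/(n(3) + (2 - 1*(-5)))) + 25)*6 = ((1/((-1 + 5*3) + (2 - 1*(-5))))**3 + 25)*6 = ((1/((-1 + 15) + (2 + 5)))**3 + 25)*6 = ((1/(14 + 7))**3 + 25)*6 = ((1/21)**3 + 25)*6 = (1/9261 + 25)*6 = (231526/9261)*6 = 463052/3087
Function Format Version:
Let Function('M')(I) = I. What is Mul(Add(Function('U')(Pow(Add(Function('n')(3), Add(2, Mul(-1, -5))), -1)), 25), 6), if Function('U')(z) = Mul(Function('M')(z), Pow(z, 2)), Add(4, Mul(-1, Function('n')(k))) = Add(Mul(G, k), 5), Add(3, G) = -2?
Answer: Rational(463052, 3087) ≈ 150.00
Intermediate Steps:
G = -5 (G = Add(-3, -2) = -5)
Function('n')(k) = Add(-1, Mul(5, k)) (Function('n')(k) = Add(4, Mul(-1, Add(Mul(-5, k), 5))) = Add(4, Mul(-1, Add(5, Mul(-5, k)))) = Add(4, Add(-5, Mul(5, k))) = Add(-1, Mul(5, k)))
Function('U')(z) = Pow(z, 3) (Function('U')(z) = Mul(z, Pow(z, 2)) = Pow(z, 3))
Mul(Add(Function('U')(Pow(Add(Function('n')(3), Add(2, Mul(-1, -5))), -1)), 25), 6) = Mul(Add(Pow(Pow(Add(Add(-1, Mul(5, 3)), Add(2, Mul(-1, -5))), -1), 3), 25), 6) = Mul(Add(Pow(Pow(Add(Add(-1, 15), Add(2, 5)), -1), 3), 25), 6) = Mul(Add(Pow(Pow(Add(14, 7), -1), 3), 25), 6) = Mul(Add(Pow(Pow(21, -1), 3), 25), 6) = Mul(Add(Pow(Rational(1, 21), 3), 25), 6) = Mul(Add(Rational(1, 9261), 25), 6) = Mul(Rational(231526, 9261), 6) = Rational(463052, 3087)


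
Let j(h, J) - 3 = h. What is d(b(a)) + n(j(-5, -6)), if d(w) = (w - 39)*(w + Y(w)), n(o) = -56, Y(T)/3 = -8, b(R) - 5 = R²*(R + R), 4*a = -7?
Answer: 1303537/1024 ≈ 1273.0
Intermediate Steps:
a = -7/4 (a = (¼)*(-7) = -7/4 ≈ -1.7500)
j(h, J) = 3 + h
b(R) = 5 + 2*R³ (b(R) = 5 + R²*(R + R) = 5 + R²*(2*R) = 5 + 2*R³)
Y(T) = -24 (Y(T) = 3*(-8) = -24)
d(w) = (-39 + w)*(-24 + w) (d(w) = (w - 39)*(w - 24) = (-39 + w)*(-24 + w))
d(b(a)) + n(j(-5, -6)) = (936 + (5 + 2*(-7/4)³)² - 63*(5 + 2*(-7/4)³)) - 56 = (936 + (5 + 2*(-343/64))² - 63*(5 + 2*(-343/64))) - 56 = (936 + (5 - 343/32)² - 63*(5 - 343/32)) - 56 = (936 + (-183/32)² - 63*(-183/32)) - 56 = (936 + 33489/1024 + 11529/32) - 56 = 1360881/1024 - 56 = 1303537/1024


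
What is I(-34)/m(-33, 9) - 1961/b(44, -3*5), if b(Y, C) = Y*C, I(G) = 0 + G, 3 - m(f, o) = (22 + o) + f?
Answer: -2527/660 ≈ -3.8288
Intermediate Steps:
m(f, o) = -19 - f - o (m(f, o) = 3 - ((22 + o) + f) = 3 - (22 + f + o) = 3 + (-22 - f - o) = -19 - f - o)
I(G) = G
b(Y, C) = C*Y
I(-34)/m(-33, 9) - 1961/b(44, -3*5) = -34/(-19 - 1*(-33) - 1*9) - 1961/(-3*5*44) = -34/(-19 + 33 - 9) - 1961/((-15*44)) = -34/5 - 1961/(-660) = -34*⅕ - 1961*(-1/660) = -34/5 + 1961/660 = -2527/660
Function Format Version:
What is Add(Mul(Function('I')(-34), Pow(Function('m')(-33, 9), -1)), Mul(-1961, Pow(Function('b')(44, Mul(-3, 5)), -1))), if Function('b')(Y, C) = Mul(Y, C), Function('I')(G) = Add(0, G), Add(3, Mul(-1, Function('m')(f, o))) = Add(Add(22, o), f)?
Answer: Rational(-2527, 660) ≈ -3.8288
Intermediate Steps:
Function('m')(f, o) = Add(-19, Mul(-1, f), Mul(-1, o)) (Function('m')(f, o) = Add(3, Mul(-1, Add(Add(22, o), f))) = Add(3, Mul(-1, Add(22, f, o))) = Add(3, Add(-22, Mul(-1, f), Mul(-1, o))) = Add(-19, Mul(-1, f), Mul(-1, o)))
Function('I')(G) = G
Function('b')(Y, C) = Mul(C, Y)
Add(Mul(Function('I')(-34), Pow(Function('m')(-33, 9), -1)), Mul(-1961, Pow(Function('b')(44, Mul(-3, 5)), -1))) = Add(Mul(-34, Pow(Add(-19, Mul(-1, -33), Mul(-1, 9)), -1)), Mul(-1961, Pow(Mul(Mul(-3, 5), 44), -1))) = Add(Mul(-34, Pow(Add(-19, 33, -9), -1)), Mul(-1961, Pow(Mul(-15, 44), -1))) = Add(Mul(-34, Pow(5, -1)), Mul(-1961, Pow(-660, -1))) = Add(Mul(-34, Rational(1, 5)), Mul(-1961, Rational(-1, 660))) = Add(Rational(-34, 5), Rational(1961, 660)) = Rational(-2527, 660)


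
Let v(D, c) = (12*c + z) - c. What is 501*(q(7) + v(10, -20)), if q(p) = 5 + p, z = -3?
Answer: -105711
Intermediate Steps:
v(D, c) = -3 + 11*c (v(D, c) = (12*c - 3) - c = (-3 + 12*c) - c = -3 + 11*c)
501*(q(7) + v(10, -20)) = 501*((5 + 7) + (-3 + 11*(-20))) = 501*(12 + (-3 - 220)) = 501*(12 - 223) = 501*(-211) = -105711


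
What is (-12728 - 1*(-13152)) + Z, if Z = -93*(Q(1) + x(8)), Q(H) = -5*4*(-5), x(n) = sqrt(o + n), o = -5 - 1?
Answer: -8876 - 93*sqrt(2) ≈ -9007.5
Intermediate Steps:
o = -6
x(n) = sqrt(-6 + n)
Q(H) = 100 (Q(H) = -20*(-5) = 100)
Z = -9300 - 93*sqrt(2) (Z = -93*(100 + sqrt(-6 + 8)) = -93*(100 + sqrt(2)) = -9300 - 93*sqrt(2) ≈ -9431.5)
(-12728 - 1*(-13152)) + Z = (-12728 - 1*(-13152)) + (-9300 - 93*sqrt(2)) = (-12728 + 13152) + (-9300 - 93*sqrt(2)) = 424 + (-9300 - 93*sqrt(2)) = -8876 - 93*sqrt(2)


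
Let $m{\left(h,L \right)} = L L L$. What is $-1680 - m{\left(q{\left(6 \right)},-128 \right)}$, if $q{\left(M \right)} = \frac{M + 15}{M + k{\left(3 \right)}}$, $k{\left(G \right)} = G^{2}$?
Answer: $2095472$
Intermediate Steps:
$q{\left(M \right)} = \frac{15 + M}{9 + M}$ ($q{\left(M \right)} = \frac{M + 15}{M + 3^{2}} = \frac{15 + M}{M + 9} = \frac{15 + M}{9 + M}$)
$m{\left(h,L \right)} = L^{3}$ ($m{\left(h,L \right)} = L^{2} L = L^{3}$)
$-1680 - m{\left(q{\left(6 \right)},-128 \right)} = -1680 - \left(-128\right)^{3} = -1680 - -2097152 = -1680 + 2097152 = 2095472$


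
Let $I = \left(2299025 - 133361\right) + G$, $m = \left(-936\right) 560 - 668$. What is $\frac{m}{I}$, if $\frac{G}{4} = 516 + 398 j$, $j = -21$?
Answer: $- \frac{131207}{533574} \approx -0.2459$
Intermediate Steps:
$G = -31368$ ($G = 4 \left(516 + 398 \left(-21\right)\right) = 4 \left(516 - 8358\right) = 4 \left(-7842\right) = -31368$)
$m = -524828$ ($m = -524160 - 668 = -524828$)
$I = 2134296$ ($I = \left(2299025 - 133361\right) - 31368 = 2165664 - 31368 = 2134296$)
$\frac{m}{I} = - \frac{524828}{2134296} = \left(-524828\right) \frac{1}{2134296} = - \frac{131207}{533574}$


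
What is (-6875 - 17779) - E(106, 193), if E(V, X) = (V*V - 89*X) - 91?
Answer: -18622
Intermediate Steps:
E(V, X) = -91 + V**2 - 89*X (E(V, X) = (V**2 - 89*X) - 91 = -91 + V**2 - 89*X)
(-6875 - 17779) - E(106, 193) = (-6875 - 17779) - (-91 + 106**2 - 89*193) = -24654 - (-91 + 11236 - 17177) = -24654 - 1*(-6032) = -24654 + 6032 = -18622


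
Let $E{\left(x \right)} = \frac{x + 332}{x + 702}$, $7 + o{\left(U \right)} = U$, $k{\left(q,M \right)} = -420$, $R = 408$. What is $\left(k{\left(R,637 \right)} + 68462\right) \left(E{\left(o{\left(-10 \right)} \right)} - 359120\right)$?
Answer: $- \frac{3347624009834}{137} \approx -2.4435 \cdot 10^{10}$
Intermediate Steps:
$o{\left(U \right)} = -7 + U$
$E{\left(x \right)} = \frac{332 + x}{702 + x}$
$\left(k{\left(R,637 \right)} + 68462\right) \left(E{\left(o{\left(-10 \right)} \right)} - 359120\right) = \left(-420 + 68462\right) \left(\frac{332 - 17}{702 - 17} - 359120\right) = 68042 \left(\frac{332 - 17}{702 - 17} - 359120\right) = 68042 \left(\frac{1}{685} \cdot 315 - 359120\right) = 68042 \left(\frac{63}{137} - 359120\right) = 68042 \left(- \frac{49199377}{137}\right) = - \frac{3347624009834}{137}$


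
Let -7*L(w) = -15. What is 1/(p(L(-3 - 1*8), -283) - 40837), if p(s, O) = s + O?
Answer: -7/287825 ≈ -2.4320e-5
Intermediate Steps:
L(w) = 15/7 (L(w) = -1/7*(-15) = 15/7)
p(s, O) = O + s
1/(p(L(-3 - 1*8), -283) - 40837) = 1/((-283 + 15/7) - 40837) = 1/(-1966/7 - 40837) = 1/(-287825/7) = -7/287825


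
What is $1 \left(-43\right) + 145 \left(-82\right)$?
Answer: $-11933$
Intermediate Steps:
$1 \left(-43\right) + 145 \left(-82\right) = -43 - 11890 = -11933$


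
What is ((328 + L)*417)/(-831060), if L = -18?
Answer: -4309/27702 ≈ -0.15555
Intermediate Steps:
((328 + L)*417)/(-831060) = ((328 - 18)*417)/(-831060) = (310*417)*(-1/831060) = 129270*(-1/831060) = -4309/27702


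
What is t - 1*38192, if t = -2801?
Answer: -40993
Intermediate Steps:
t - 1*38192 = -2801 - 1*38192 = -2801 - 38192 = -40993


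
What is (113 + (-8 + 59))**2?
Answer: 26896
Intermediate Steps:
(113 + (-8 + 59))**2 = (113 + 51)**2 = 164**2 = 26896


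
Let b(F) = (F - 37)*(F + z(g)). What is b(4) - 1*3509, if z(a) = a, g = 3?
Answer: -3740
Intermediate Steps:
b(F) = (-37 + F)*(3 + F) (b(F) = (F - 37)*(F + 3) = (-37 + F)*(3 + F))
b(4) - 1*3509 = (-111 + 4² - 34*4) - 1*3509 = (-111 + 16 - 136) - 3509 = -231 - 3509 = -3740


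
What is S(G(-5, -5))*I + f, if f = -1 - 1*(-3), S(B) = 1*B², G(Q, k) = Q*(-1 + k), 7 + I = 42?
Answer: 31502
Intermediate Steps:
I = 35 (I = -7 + 42 = 35)
S(B) = B²
f = 2 (f = -1 + 3 = 2)
S(G(-5, -5))*I + f = (-5*(-1 - 5))²*35 + 2 = (-5*(-6))²*35 + 2 = 30²*35 + 2 = 900*35 + 2 = 31500 + 2 = 31502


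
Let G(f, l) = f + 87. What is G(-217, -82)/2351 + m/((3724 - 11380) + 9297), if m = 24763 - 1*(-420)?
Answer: 58991903/3857991 ≈ 15.291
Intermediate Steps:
G(f, l) = 87 + f
m = 25183 (m = 24763 + 420 = 25183)
G(-217, -82)/2351 + m/((3724 - 11380) + 9297) = (87 - 217)/2351 + 25183/((3724 - 11380) + 9297) = -130*1/2351 + 25183/(-7656 + 9297) = -130/2351 + 25183/1641 = 58991903/3857991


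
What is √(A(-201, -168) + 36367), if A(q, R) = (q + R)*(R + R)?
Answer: √160351 ≈ 400.44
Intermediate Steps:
A(q, R) = 2*R*(R + q) (A(q, R) = (R + q)*(2*R) = 2*R*(R + q))
√(A(-201, -168) + 36367) = √(2*(-168)*(-168 - 201) + 36367) = √(2*(-168)*(-369) + 36367) = √(123984 + 36367) = √160351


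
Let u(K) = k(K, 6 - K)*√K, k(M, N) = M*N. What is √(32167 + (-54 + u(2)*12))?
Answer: √(32113 + 96*√2) ≈ 179.58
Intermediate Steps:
u(K) = K^(3/2)*(6 - K) (u(K) = (K*(6 - K))*√K = K^(3/2)*(6 - K))
√(32167 + (-54 + u(2)*12)) = √(32167 + (-54 + (2^(3/2)*(6 - 1*2))*12)) = √(32167 + (-54 + ((2*√2)*(6 - 2))*12)) = √(32167 + (-54 + ((2*√2)*4)*12)) = √(32167 + (-54 + (8*√2)*12)) = √(32167 + (-54 + 96*√2)) = √(32113 + 96*√2)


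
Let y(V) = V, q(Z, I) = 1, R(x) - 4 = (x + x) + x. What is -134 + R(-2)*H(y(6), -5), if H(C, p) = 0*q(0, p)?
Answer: -134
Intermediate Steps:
R(x) = 4 + 3*x (R(x) = 4 + ((x + x) + x) = 4 + (2*x + x) = 4 + 3*x)
H(C, p) = 0 (H(C, p) = 0*1 = 0)
-134 + R(-2)*H(y(6), -5) = -134 + (4 + 3*(-2))*0 = -134 + (4 - 6)*0 = -134 - 2*0 = -134 + 0 = -134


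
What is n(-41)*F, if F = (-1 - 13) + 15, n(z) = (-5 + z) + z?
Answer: -87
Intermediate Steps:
n(z) = -5 + 2*z
F = 1 (F = -14 + 15 = 1)
n(-41)*F = (-5 + 2*(-41))*1 = (-5 - 82)*1 = -87*1 = -87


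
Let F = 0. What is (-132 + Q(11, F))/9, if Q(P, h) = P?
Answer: -121/9 ≈ -13.444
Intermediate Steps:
(-132 + Q(11, F))/9 = (-132 + 11)/9 = (1/9)*(-121) = -121/9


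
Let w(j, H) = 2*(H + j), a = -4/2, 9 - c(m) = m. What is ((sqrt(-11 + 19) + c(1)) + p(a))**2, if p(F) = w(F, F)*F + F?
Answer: 492 + 88*sqrt(2) ≈ 616.45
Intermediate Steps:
c(m) = 9 - m
a = -2 (a = -4*1/2 = -2)
w(j, H) = 2*H + 2*j
p(F) = F + 4*F**2 (p(F) = (2*F + 2*F)*F + F = (4*F)*F + F = 4*F**2 + F = F + 4*F**2)
((sqrt(-11 + 19) + c(1)) + p(a))**2 = ((sqrt(-11 + 19) + (9 - 1*1)) - 2*(1 + 4*(-2)))**2 = ((sqrt(8) + (9 - 1)) - 2*(1 - 8))**2 = ((2*sqrt(2) + 8) - 2*(-7))**2 = ((8 + 2*sqrt(2)) + 14)**2 = (22 + 2*sqrt(2))**2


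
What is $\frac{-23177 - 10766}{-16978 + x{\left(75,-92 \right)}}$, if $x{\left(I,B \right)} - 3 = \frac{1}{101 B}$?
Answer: $\frac{315398356}{157731701} \approx 1.9996$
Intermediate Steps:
$x{\left(I,B \right)} = 3 + \frac{1}{101 B}$
$\frac{-23177 - 10766}{-16978 + x{\left(75,-92 \right)}} = \frac{-23177 - 10766}{-16978 + \left(3 + \frac{1}{101 \left(-92\right)}\right)} = - \frac{33943}{-16978 + \left(3 + \frac{1}{101} \left(- \frac{1}{92}\right)\right)} = - \frac{33943}{-16978 + \left(3 - \frac{1}{9292}\right)} = - \frac{33943}{-16978 + \frac{27875}{9292}} = - \frac{33943}{- \frac{157731701}{9292}} = \left(-33943\right) \left(- \frac{9292}{157731701}\right) = \frac{315398356}{157731701}$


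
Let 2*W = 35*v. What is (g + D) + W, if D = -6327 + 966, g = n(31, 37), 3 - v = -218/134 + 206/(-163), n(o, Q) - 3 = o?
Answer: -57050357/10921 ≈ -5223.9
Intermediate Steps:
n(o, Q) = 3 + o
v = 64332/10921 (v = 3 - (-218/134 + 206/(-163)) = 3 - (-218*1/134 + 206*(-1/163)) = 3 - (-109/67 - 206/163) = 3 - 1*(-31569/10921) = 3 + 31569/10921 = 64332/10921 ≈ 5.8907)
g = 34 (g = 3 + 31 = 34)
D = -5361
W = 1125810/10921 (W = (35*(64332/10921))/2 = (½)*(2251620/10921) = 1125810/10921 ≈ 103.09)
(g + D) + W = (34 - 5361) + 1125810/10921 = -5327 + 1125810/10921 = -57050357/10921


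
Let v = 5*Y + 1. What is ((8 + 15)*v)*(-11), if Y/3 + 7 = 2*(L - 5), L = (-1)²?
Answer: 56672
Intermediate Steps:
L = 1
Y = -45 (Y = -21 + 3*(2*(1 - 5)) = -21 + 3*(2*(-4)) = -21 + 3*(-8) = -21 - 24 = -45)
v = -224 (v = 5*(-45) + 1 = -225 + 1 = -224)
((8 + 15)*v)*(-11) = ((8 + 15)*(-224))*(-11) = (23*(-224))*(-11) = -5152*(-11) = 56672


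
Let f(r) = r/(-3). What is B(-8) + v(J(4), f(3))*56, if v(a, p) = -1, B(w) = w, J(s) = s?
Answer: -64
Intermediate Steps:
f(r) = -r/3 (f(r) = r*(-1/3) = -r/3)
B(-8) + v(J(4), f(3))*56 = -8 - 1*56 = -8 - 56 = -64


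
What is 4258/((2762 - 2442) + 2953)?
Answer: 4258/3273 ≈ 1.3009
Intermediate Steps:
4258/((2762 - 2442) + 2953) = 4258/(320 + 2953) = 4258/3273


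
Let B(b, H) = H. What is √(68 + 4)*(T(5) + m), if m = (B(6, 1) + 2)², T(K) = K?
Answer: 84*√2 ≈ 118.79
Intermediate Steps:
m = 9 (m = (1 + 2)² = 3² = 9)
√(68 + 4)*(T(5) + m) = √(68 + 4)*(5 + 9) = √72*14 = (6*√2)*14 = 84*√2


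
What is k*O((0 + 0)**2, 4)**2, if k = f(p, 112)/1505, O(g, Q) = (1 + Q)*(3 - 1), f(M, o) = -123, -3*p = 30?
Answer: -2460/301 ≈ -8.1728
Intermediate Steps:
p = -10 (p = -1/3*30 = -10)
O(g, Q) = 2 + 2*Q (O(g, Q) = (1 + Q)*2 = 2 + 2*Q)
k = -123/1505 ≈ -0.081728
k*O((0 + 0)**2, 4)**2 = -123*(2 + 2*4)**2/1505 = -123*(2 + 8)**2/1505 = -123/1505*10**2 = -123/1505*100 = -2460/301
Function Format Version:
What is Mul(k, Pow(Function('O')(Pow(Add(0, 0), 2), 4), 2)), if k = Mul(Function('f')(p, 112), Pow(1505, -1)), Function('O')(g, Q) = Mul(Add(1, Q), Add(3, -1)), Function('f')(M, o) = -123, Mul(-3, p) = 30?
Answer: Rational(-2460, 301) ≈ -8.1728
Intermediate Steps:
p = -10 (p = Mul(Rational(-1, 3), 30) = -10)
Function('O')(g, Q) = Add(2, Mul(2, Q)) (Function('O')(g, Q) = Mul(Add(1, Q), 2) = Add(2, Mul(2, Q)))
k = Rational(-123, 1505) (k = Mul(-123, Pow(1505, -1)) = Mul(-123, Rational(1, 1505)) = Rational(-123, 1505) ≈ -0.081728)
Mul(k, Pow(Function('O')(Pow(Add(0, 0), 2), 4), 2)) = Mul(Rational(-123, 1505), Pow(Add(2, Mul(2, 4)), 2)) = Mul(Rational(-123, 1505), Pow(Add(2, 8), 2)) = Mul(Rational(-123, 1505), Pow(10, 2)) = Mul(Rational(-123, 1505), 100) = Rational(-2460, 301)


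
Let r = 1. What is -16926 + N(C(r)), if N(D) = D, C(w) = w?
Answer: -16925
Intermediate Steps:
-16926 + N(C(r)) = -16926 + 1 = -16925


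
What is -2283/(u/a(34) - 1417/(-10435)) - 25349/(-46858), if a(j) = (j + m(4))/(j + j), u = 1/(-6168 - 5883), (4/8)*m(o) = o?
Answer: -282494849003046257/16786729350986 ≈ -16828.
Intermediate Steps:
m(o) = 2*o
u = -1/12051 (u = 1/(-12051) = -1/12051 ≈ -8.2981e-5)
a(j) = (8 + j)/(2*j) (a(j) = (j + 2*4)/(j + j) = (j + 8)/((2*j)) = (8 + j)*(1/(2*j)) = (8 + j)/(2*j))
-2283/(u/a(34) - 1417/(-10435)) - 25349/(-46858) = -2283/(-68/(8 + 34)/12051 - 1417/(-10435)) - 25349/(-46858) = -2283/(-1/(12051*((1/2)*(1/34)*42)) - 1417*(-1/10435)) - 25349*(-1/46858) = -2283/(-1/(12051*21/34) + 1417/10435) + 25349/46858 = -2283/(-1/12051*34/21 + 1417/10435) + 25349/46858 = -2283/(-34/253071 + 1417/10435) + 25349/46858 = -2283/358246817/2640795885 + 25349/46858 = -2283*2640795885/358246817 + 25349/46858 = -6028937005455/358246817 + 25349/46858 = -282494849003046257/16786729350986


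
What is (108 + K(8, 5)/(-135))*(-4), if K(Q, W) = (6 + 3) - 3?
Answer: -19432/45 ≈ -431.82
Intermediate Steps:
K(Q, W) = 6 (K(Q, W) = 9 - 3 = 6)
(108 + K(8, 5)/(-135))*(-4) = (108 + 6/(-135))*(-4) = (108 + 6*(-1/135))*(-4) = (108 - 2/45)*(-4) = (4858/45)*(-4) = -19432/45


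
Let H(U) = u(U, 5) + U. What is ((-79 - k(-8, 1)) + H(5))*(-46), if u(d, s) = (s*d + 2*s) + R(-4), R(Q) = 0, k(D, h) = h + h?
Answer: 1886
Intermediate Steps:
k(D, h) = 2*h
u(d, s) = 2*s + d*s (u(d, s) = (s*d + 2*s) + 0 = (d*s + 2*s) + 0 = (2*s + d*s) + 0 = 2*s + d*s)
H(U) = 10 + 6*U (H(U) = 5*(2 + U) + U = (10 + 5*U) + U = 10 + 6*U)
((-79 - k(-8, 1)) + H(5))*(-46) = ((-79 - 2) + (10 + 6*5))*(-46) = ((-79 - 1*2) + (10 + 30))*(-46) = ((-79 - 2) + 40)*(-46) = (-81 + 40)*(-46) = -41*(-46) = 1886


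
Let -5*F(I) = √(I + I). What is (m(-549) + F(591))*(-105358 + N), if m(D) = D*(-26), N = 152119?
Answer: 667466514 - 46761*√1182/5 ≈ 6.6715e+8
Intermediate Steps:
F(I) = -√2*√I/5 (F(I) = -√(I + I)/5 = -√2*√I/5)
m(D) = -26*D
(m(-549) + F(591))*(-105358 + N) = (-26*(-549) - √2*√591/5)*(-105358 + 152119) = (14274 - √1182/5)*46761 = 667466514 - 46761*√1182/5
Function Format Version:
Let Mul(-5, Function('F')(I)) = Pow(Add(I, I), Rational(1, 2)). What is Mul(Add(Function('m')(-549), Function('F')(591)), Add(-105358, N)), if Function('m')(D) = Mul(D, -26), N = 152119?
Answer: Add(667466514, Mul(Rational(-46761, 5), Pow(1182, Rational(1, 2)))) ≈ 6.6715e+8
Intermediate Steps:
Function('F')(I) = Mul(Rational(-1, 5), Pow(2, Rational(1, 2)), Pow(I, Rational(1, 2))) (Function('F')(I) = Mul(Rational(-1, 5), Pow(Add(I, I), Rational(1, 2))) = Mul(Rational(-1, 5), Pow(Mul(2, I), Rational(1, 2))) = Mul(Rational(-1, 5), Mul(Pow(2, Rational(1, 2)), Pow(I, Rational(1, 2)))) = Mul(Rational(-1, 5), Pow(2, Rational(1, 2)), Pow(I, Rational(1, 2))))
Function('m')(D) = Mul(-26, D)
Mul(Add(Function('m')(-549), Function('F')(591)), Add(-105358, N)) = Mul(Add(Mul(-26, -549), Mul(Rational(-1, 5), Pow(2, Rational(1, 2)), Pow(591, Rational(1, 2)))), Add(-105358, 152119)) = Mul(Add(14274, Mul(Rational(-1, 5), Pow(1182, Rational(1, 2)))), 46761) = Add(667466514, Mul(Rational(-46761, 5), Pow(1182, Rational(1, 2))))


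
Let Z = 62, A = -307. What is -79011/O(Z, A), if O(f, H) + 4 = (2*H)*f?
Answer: 79011/38072 ≈ 2.0753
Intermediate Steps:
O(f, H) = -4 + 2*H*f (O(f, H) = -4 + (2*H)*f = -4 + 2*H*f)
-79011/O(Z, A) = -79011/(-4 + 2*(-307)*62) = -79011/(-4 - 38068) = -79011/(-38072) = -79011*(-1/38072) = 79011/38072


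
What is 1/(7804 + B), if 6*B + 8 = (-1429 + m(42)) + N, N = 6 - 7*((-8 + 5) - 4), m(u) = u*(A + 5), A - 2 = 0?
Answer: 3/22868 ≈ 0.00013119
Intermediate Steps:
A = 2 (A = 2 + 0 = 2)
m(u) = 7*u (m(u) = u*(2 + 5) = u*7 = 7*u)
N = 55 (N = 6 - 7*(-3 - 4) = 6 - 7*(-7) = 6 + 49 = 55)
B = -544/3 (B = -4/3 + ((-1429 + 7*42) + 55)/6 = -4/3 + ((-1429 + 294) + 55)/6 = -4/3 + (-1135 + 55)/6 = -4/3 + (1/6)*(-1080) = -4/3 - 180 = -544/3 ≈ -181.33)
1/(7804 + B) = 1/(7804 - 544/3) = 1/(22868/3) = 3/22868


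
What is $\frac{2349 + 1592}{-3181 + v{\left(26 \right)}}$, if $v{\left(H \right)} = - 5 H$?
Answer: $- \frac{563}{473} \approx -1.1903$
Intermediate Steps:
$\frac{2349 + 1592}{-3181 + v{\left(26 \right)}} = \frac{2349 + 1592}{-3181 - 130} = \frac{3941}{-3181 - 130} = \frac{3941}{-3311} = 3941 \left(- \frac{1}{3311}\right) = - \frac{563}{473}$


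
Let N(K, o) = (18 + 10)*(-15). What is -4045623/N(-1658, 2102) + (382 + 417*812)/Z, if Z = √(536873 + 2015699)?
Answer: 1348541/140 + 169493*√638143/638143 ≈ 9844.6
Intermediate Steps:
N(K, o) = -420 (N(K, o) = 28*(-15) = -420)
Z = 2*√638143 (Z = √2552572 = 2*√638143 ≈ 1597.7)
-4045623/N(-1658, 2102) + (382 + 417*812)/Z = -4045623/(-420) + (382 + 417*812)/((2*√638143)) = -4045623*(-1/420) + (382 + 338604)*(√638143/1276286) = 1348541/140 + 338986*(√638143/1276286) = 1348541/140 + 169493*√638143/638143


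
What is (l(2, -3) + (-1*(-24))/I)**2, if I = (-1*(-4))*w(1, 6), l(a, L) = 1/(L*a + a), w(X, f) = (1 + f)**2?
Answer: 625/38416 ≈ 0.016269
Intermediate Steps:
l(a, L) = 1/(a + L*a)
I = 196 (I = (-1*(-4))*(1 + 6)**2 = 4*7**2 = 4*49 = 196)
(l(2, -3) + (-1*(-24))/I)**2 = (1/(2*(1 - 3)) - 1*(-24)/196)**2 = ((1/2)/(-2) + 24*(1/196))**2 = ((1/2)*(-1/2) + 6/49)**2 = (-1/4 + 6/49)**2 = (-25/196)**2 = 625/38416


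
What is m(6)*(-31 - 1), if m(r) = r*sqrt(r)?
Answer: -192*sqrt(6) ≈ -470.30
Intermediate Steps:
m(r) = r**(3/2)
m(6)*(-31 - 1) = 6**(3/2)*(-31 - 1) = (6*sqrt(6))*(-32) = -192*sqrt(6)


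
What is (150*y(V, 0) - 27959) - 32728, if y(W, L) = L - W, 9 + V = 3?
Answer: -59787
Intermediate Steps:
V = -6 (V = -9 + 3 = -6)
(150*y(V, 0) - 27959) - 32728 = (150*(0 - 1*(-6)) - 27959) - 32728 = (150*(0 + 6) - 27959) - 32728 = (150*6 - 27959) - 32728 = (900 - 27959) - 32728 = -27059 - 32728 = -59787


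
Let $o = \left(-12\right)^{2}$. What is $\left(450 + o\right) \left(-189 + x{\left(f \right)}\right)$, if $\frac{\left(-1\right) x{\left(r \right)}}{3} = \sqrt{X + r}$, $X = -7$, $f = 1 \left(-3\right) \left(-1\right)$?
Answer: $-112266 - 3564 i \approx -1.1227 \cdot 10^{5} - 3564.0 i$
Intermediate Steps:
$f = 3$ ($f = \left(-3\right) \left(-1\right) = 3$)
$o = 144$
$x{\left(r \right)} = - 3 \sqrt{-7 + r}$
$\left(450 + o\right) \left(-189 + x{\left(f \right)}\right) = \left(450 + 144\right) \left(-189 - 3 \sqrt{-7 + 3}\right) = 594 \left(-189 - 3 \sqrt{-4}\right) = 594 \left(-189 - 3 \cdot 2 i\right) = 594 \left(-189 - 6 i\right) = -112266 - 3564 i$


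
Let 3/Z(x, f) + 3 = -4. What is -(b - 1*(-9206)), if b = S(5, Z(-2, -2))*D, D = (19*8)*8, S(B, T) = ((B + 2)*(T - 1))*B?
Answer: 51594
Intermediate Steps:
Z(x, f) = -3/7 (Z(x, f) = 3/(-3 - 4) = 3/(-7) = 3*(-1/7) = -3/7)
S(B, T) = B*(-1 + T)*(2 + B) (S(B, T) = ((2 + B)*(-1 + T))*B = ((-1 + T)*(2 + B))*B = B*(-1 + T)*(2 + B))
D = 1216 (D = 152*8 = 1216)
b = -60800 (b = (5*(-2 - 1*5 + 2*(-3/7) + 5*(-3/7)))*1216 = (5*(-2 - 5 - 6/7 - 15/7))*1216 = (5*(-10))*1216 = -50*1216 = -60800)
-(b - 1*(-9206)) = -(-60800 - 1*(-9206)) = -(-60800 + 9206) = -1*(-51594) = 51594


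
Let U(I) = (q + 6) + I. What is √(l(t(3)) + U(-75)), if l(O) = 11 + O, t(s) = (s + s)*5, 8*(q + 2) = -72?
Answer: I*√39 ≈ 6.245*I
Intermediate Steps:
q = -11 (q = -2 + (⅛)*(-72) = -2 - 9 = -11)
t(s) = 10*s (t(s) = (2*s)*5 = 10*s)
U(I) = -5 + I (U(I) = (-11 + 6) + I = -5 + I)
√(l(t(3)) + U(-75)) = √((11 + 10*3) + (-5 - 75)) = √((11 + 30) - 80) = √(41 - 80) = √(-39) = I*√39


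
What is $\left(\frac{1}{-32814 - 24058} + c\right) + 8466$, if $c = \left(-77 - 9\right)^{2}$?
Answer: $\frac{902103663}{56872} \approx 15862.0$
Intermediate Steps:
$c = 7396$ ($c = \left(-86\right)^{2} = 7396$)
$\left(\frac{1}{-32814 - 24058} + c\right) + 8466 = \left(\frac{1}{-32814 - 24058} + 7396\right) + 8466 = \left(\frac{1}{-56872} + 7396\right) + 8466 = \left(- \frac{1}{56872} + 7396\right) + 8466 = \frac{420625311}{56872} + 8466 = \frac{902103663}{56872}$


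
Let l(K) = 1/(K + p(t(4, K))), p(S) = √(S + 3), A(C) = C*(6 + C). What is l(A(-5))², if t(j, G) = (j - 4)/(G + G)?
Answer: (5 - √3)⁻² ≈ 0.093637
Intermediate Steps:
t(j, G) = (-4 + j)/(2*G) (t(j, G) = (-4 + j)/((2*G)) = (-4 + j)*(1/(2*G)) = (-4 + j)/(2*G))
p(S) = √(3 + S)
l(K) = 1/(K + √3) (l(K) = 1/(K + √(3 + (-4 + 4)/(2*K))) = 1/(K + √(3 + (½)*0/K)) = 1/(K + √(3 + 0)) = 1/(K + √3))
l(A(-5))² = (1/(-5*(6 - 5) + √3))² = (1/(-5*1 + √3))² = (1/(-5 + √3))² = (-5 + √3)⁻²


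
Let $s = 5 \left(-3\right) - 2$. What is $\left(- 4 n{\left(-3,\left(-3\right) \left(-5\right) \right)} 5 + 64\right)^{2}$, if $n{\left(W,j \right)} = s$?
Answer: $163216$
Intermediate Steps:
$s = -17$ ($s = -15 - 2 = -17$)
$n{\left(W,j \right)} = -17$
$\left(- 4 n{\left(-3,\left(-3\right) \left(-5\right) \right)} 5 + 64\right)^{2} = \left(\left(-4\right) \left(-17\right) 5 + 64\right)^{2} = \left(68 \cdot 5 + 64\right)^{2} = \left(340 + 64\right)^{2} = 404^{2} = 163216$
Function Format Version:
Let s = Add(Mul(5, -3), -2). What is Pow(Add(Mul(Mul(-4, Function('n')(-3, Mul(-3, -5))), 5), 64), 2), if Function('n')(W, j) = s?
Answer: 163216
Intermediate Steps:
s = -17 (s = Add(-15, -2) = -17)
Function('n')(W, j) = -17
Pow(Add(Mul(Mul(-4, Function('n')(-3, Mul(-3, -5))), 5), 64), 2) = Pow(Add(Mul(Mul(-4, -17), 5), 64), 2) = Pow(Add(Mul(68, 5), 64), 2) = Pow(Add(340, 64), 2) = Pow(404, 2) = 163216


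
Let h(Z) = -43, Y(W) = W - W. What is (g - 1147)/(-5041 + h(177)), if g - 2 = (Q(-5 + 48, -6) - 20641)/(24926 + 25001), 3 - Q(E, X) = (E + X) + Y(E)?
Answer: 28593545/126914434 ≈ 0.22530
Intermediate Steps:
Y(W) = 0
Q(E, X) = 3 - E - X (Q(E, X) = 3 - ((E + X) + 0) = 3 - (E + X) = 3 + (-E - X) = 3 - E - X)
g = 79179/49927 (g = 2 + ((3 - (-5 + 48) - 1*(-6)) - 20641)/(24926 + 25001) = 2 + ((3 - 1*43 + 6) - 20641)/49927 = 2 + ((3 - 43 + 6) - 20641)*(1/49927) = 2 + (-34 - 20641)*(1/49927) = 2 - 20675*1/49927 = 2 - 20675/49927 = 79179/49927 ≈ 1.5859)
(g - 1147)/(-5041 + h(177)) = (79179/49927 - 1147)/(-5041 - 43) = -57187090/49927/(-5084) = -57187090/49927*(-1/5084) = 28593545/126914434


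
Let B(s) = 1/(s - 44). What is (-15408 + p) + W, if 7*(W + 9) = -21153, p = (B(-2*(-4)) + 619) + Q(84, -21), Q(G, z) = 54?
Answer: -4477003/252 ≈ -17766.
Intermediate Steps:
B(s) = 1/(-44 + s)
p = 24227/36 (p = (1/(-44 - 2*(-4)) + 619) + 54 = (1/(-44 + 8) + 619) + 54 = (1/(-36) + 619) + 54 = (-1/36 + 619) + 54 = 22283/36 + 54 = 24227/36 ≈ 672.97)
W = -21216/7 (W = -9 + (⅐)*(-21153) = -9 - 21153/7 = -21216/7 ≈ -3030.9)
(-15408 + p) + W = (-15408 + 24227/36) - 21216/7 = -530461/36 - 21216/7 = -4477003/252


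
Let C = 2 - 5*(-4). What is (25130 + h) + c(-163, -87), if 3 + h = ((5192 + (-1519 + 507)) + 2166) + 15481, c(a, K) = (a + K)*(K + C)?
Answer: 63204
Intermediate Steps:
C = 22 (C = 2 + 20 = 22)
c(a, K) = (22 + K)*(K + a) (c(a, K) = (a + K)*(K + 22) = (K + a)*(22 + K) = (22 + K)*(K + a))
h = 21824 (h = -3 + (((5192 + (-1519 + 507)) + 2166) + 15481) = -3 + (((5192 - 1012) + 2166) + 15481) = -3 + ((4180 + 2166) + 15481) = -3 + (6346 + 15481) = -3 + 21827 = 21824)
(25130 + h) + c(-163, -87) = (25130 + 21824) + ((-87)**2 + 22*(-87) + 22*(-163) - 87*(-163)) = 46954 + (7569 - 1914 - 3586 + 14181) = 46954 + 16250 = 63204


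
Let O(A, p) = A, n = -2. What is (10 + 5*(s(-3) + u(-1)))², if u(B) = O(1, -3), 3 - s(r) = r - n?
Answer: 1225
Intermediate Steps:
s(r) = 1 - r (s(r) = 3 - (r - 1*(-2)) = 3 - (r + 2) = 3 - (2 + r) = 3 + (-2 - r) = 1 - r)
u(B) = 1
(10 + 5*(s(-3) + u(-1)))² = (10 + 5*((1 - 1*(-3)) + 1))² = (10 + 5*((1 + 3) + 1))² = (10 + 5*(4 + 1))² = (10 + 5*5)² = (10 + 25)² = 35² = 1225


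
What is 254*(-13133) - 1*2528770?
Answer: -5864552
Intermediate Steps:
254*(-13133) - 1*2528770 = -3335782 - 2528770 = -5864552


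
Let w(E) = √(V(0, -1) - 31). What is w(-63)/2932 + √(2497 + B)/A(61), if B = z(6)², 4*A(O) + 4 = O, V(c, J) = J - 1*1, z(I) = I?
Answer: 4*√2533/57 + I*√33/2932 ≈ 3.5319 + 0.0019593*I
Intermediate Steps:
V(c, J) = -1 + J (V(c, J) = J - 1 = -1 + J)
A(O) = -1 + O/4
w(E) = I*√33 (w(E) = √((-1 - 1) - 31) = √(-2 - 31) = √(-33) = I*√33)
B = 36 (B = 6² = 36)
w(-63)/2932 + √(2497 + B)/A(61) = (I*√33)/2932 + √(2497 + 36)/(-1 + (¼)*61) = (I*√33)*(1/2932) + √2533/(-1 + 61/4) = I*√33/2932 + √2533/(57/4) = I*√33/2932 + √2533*(4/57) = I*√33/2932 + 4*√2533/57 = 4*√2533/57 + I*√33/2932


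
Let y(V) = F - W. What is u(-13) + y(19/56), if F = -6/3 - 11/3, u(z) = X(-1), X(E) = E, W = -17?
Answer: 31/3 ≈ 10.333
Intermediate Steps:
u(z) = -1
F = -17/3 (F = -6*⅓ - 11*⅓ = -2 - 11/3 = -17/3 ≈ -5.6667)
y(V) = 34/3 (y(V) = -17/3 - 1*(-17) = -17/3 + 17 = 34/3)
u(-13) + y(19/56) = -1 + 34/3 = 31/3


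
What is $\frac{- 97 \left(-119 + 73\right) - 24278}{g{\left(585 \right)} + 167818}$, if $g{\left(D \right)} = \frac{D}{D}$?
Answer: $- \frac{19816}{167819} \approx -0.11808$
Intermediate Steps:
$g{\left(D \right)} = 1$
$\frac{- 97 \left(-119 + 73\right) - 24278}{g{\left(585 \right)} + 167818} = \frac{- 97 \left(-119 + 73\right) - 24278}{1 + 167818} = \frac{\left(-97\right) \left(-46\right) - 24278}{167819} = \left(4462 - 24278\right) \frac{1}{167819} = \left(-19816\right) \frac{1}{167819} = - \frac{19816}{167819}$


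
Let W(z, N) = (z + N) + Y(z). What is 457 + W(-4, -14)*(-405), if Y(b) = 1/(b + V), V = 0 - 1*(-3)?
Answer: 8152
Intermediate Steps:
V = 3 (V = 0 + 3 = 3)
Y(b) = 1/(3 + b) (Y(b) = 1/(b + 3) = 1/(3 + b))
W(z, N) = N + z + 1/(3 + z) (W(z, N) = (z + N) + 1/(3 + z) = (N + z) + 1/(3 + z) = N + z + 1/(3 + z))
457 + W(-4, -14)*(-405) = 457 + ((1 + (3 - 4)*(-14 - 4))/(3 - 4))*(-405) = 457 + ((1 - 1*(-18))/(-1))*(-405) = 457 - (1 + 18)*(-405) = 457 - 1*19*(-405) = 457 - 19*(-405) = 457 + 7695 = 8152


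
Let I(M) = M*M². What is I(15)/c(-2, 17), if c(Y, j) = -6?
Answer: -1125/2 ≈ -562.50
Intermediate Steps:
I(M) = M³
I(15)/c(-2, 17) = 15³/(-6) = 3375*(-⅙) = -1125/2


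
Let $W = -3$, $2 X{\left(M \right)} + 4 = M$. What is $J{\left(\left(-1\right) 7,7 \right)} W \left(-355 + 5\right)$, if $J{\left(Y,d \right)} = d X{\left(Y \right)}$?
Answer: $-40425$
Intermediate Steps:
$X{\left(M \right)} = -2 + \frac{M}{2}$
$J{\left(Y,d \right)} = d \left(-2 + \frac{Y}{2}\right)$
$J{\left(\left(-1\right) 7,7 \right)} W \left(-355 + 5\right) = \frac{1}{2} \cdot 7 \left(-4 - 7\right) \left(-3\right) \left(-355 + 5\right) = \frac{1}{2} \cdot 7 \left(-4 - 7\right) \left(-3\right) \left(-350\right) = \frac{1}{2} \cdot 7 \left(-11\right) \left(-3\right) \left(-350\right) = \left(- \frac{77}{2}\right) \left(-3\right) \left(-350\right) = \frac{231}{2} \left(-350\right) = -40425$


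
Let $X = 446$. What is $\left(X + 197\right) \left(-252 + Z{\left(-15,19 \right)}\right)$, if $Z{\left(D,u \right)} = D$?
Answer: $-171681$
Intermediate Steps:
$\left(X + 197\right) \left(-252 + Z{\left(-15,19 \right)}\right) = \left(446 + 197\right) \left(-252 - 15\right) = 643 \left(-267\right) = -171681$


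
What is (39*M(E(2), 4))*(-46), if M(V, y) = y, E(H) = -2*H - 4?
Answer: -7176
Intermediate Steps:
E(H) = -4 - 2*H
(39*M(E(2), 4))*(-46) = (39*4)*(-46) = 156*(-46) = -7176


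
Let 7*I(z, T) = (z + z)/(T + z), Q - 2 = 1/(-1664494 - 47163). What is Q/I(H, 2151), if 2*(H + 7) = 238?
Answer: 7746957319/54773024 ≈ 141.44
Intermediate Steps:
H = 112 (H = -7 + (1/2)*238 = -7 + 119 = 112)
Q = 3423313/1711657 (Q = 2 + 1/(-1664494 - 47163) = 2 + 1/(-1711657) = 2 - 1/1711657 = 3423313/1711657 ≈ 2.0000)
I(z, T) = 2*z/(7*(T + z)) (I(z, T) = ((z + z)/(T + z))/7 = ((2*z)/(T + z))/7 = (2*z/(T + z))/7 = 2*z/(7*(T + z)))
Q/I(H, 2151) = 3423313/(1711657*(((2/7)*112/(2151 + 112)))) = 3423313/(1711657*(((2/7)*112/2263))) = 3423313/(1711657*(((2/7)*112*(1/2263)))) = 3423313/(1711657*(32/2263)) = (3423313/1711657)*(2263/32) = 7746957319/54773024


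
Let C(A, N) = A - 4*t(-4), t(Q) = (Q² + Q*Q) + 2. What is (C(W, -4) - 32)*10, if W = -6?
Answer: -1740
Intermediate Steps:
t(Q) = 2 + 2*Q² (t(Q) = (Q² + Q²) + 2 = 2*Q² + 2 = 2 + 2*Q²)
C(A, N) = -136 + A (C(A, N) = A - 4*(2 + 2*(-4)²) = A - 4*(2 + 2*16) = A - 4*(2 + 32) = A - 4*34 = A - 136 = -136 + A)
(C(W, -4) - 32)*10 = ((-136 - 6) - 32)*10 = (-142 - 32)*10 = -174*10 = -1740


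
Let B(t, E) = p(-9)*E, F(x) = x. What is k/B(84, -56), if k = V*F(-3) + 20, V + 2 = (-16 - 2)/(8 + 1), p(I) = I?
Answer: 4/63 ≈ 0.063492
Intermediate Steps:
V = -4 (V = -2 + (-16 - 2)/(8 + 1) = -2 - 18/9 = -2 - 18*1/9 = -2 - 2 = -4)
B(t, E) = -9*E
k = 32 (k = -4*(-3) + 20 = 12 + 20 = 32)
k/B(84, -56) = 32/((-9*(-56))) = 32/504 = 32*(1/504) = 4/63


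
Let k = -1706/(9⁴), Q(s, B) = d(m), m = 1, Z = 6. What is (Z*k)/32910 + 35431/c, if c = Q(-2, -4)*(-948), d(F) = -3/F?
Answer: 141672617419/11371918860 ≈ 12.458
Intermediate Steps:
Q(s, B) = -3 (Q(s, B) = -3/1 = -3*1 = -3)
c = 2844 (c = -3*(-948) = 2844)
k = -1706/6561 ≈ -0.26002
(Z*k)/32910 + 35431/c = (6*(-1706/6561))/32910 + 35431/2844 = -3412/2187*1/32910 + 35431*(1/2844) = -1706/35987085 + 35431/2844 = 141672617419/11371918860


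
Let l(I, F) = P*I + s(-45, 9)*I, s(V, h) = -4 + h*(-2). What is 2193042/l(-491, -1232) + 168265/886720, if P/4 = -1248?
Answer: 235886143085/218299291328 ≈ 1.0806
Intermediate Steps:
s(V, h) = -4 - 2*h
P = -4992 (P = 4*(-1248) = -4992)
l(I, F) = -5014*I (l(I, F) = -4992*I + (-4 - 2*9)*I = -4992*I + (-4 - 18)*I = -4992*I - 22*I = -5014*I)
2193042/l(-491, -1232) + 168265/886720 = 2193042/((-5014*(-491))) + 168265/886720 = 2193042/2461874 + 168265*(1/886720) = 2193042*(1/2461874) + 33653/177344 = 1096521/1230937 + 33653/177344 = 235886143085/218299291328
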